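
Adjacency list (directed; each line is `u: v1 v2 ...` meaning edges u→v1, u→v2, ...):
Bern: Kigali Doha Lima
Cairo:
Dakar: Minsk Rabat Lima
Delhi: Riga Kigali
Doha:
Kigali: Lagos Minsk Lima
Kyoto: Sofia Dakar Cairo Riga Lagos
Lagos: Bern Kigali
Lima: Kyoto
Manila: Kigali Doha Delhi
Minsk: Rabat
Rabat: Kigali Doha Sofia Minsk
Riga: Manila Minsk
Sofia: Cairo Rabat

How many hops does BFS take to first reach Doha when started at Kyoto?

Level 0: Kyoto
Level 1: Cairo, Dakar, Lagos, Riga, Sofia
Level 2: Bern, Kigali, Lima, Manila, Minsk, Rabat
Level 3: Delhi, Doha
Doha first appears at level 3.

3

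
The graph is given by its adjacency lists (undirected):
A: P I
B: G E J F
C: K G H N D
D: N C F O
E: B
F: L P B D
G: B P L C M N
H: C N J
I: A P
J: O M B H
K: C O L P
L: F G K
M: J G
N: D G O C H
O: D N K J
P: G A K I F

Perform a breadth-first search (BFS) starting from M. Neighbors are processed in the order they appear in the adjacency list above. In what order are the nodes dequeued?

M -> J -> G -> O -> B -> H -> P -> L -> C -> N -> D -> K -> E -> F -> A -> I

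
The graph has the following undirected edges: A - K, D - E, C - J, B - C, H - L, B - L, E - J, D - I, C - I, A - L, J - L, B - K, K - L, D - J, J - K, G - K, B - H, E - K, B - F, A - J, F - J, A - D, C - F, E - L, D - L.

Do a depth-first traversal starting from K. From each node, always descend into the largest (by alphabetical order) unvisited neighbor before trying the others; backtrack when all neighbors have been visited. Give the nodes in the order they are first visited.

K → L → J → F → C → I → D → E → A → B → H → G

Visit K
K → L
L → J
J → F
F → C
C → I
I → D
D → E
D → A
C → B
B → H
K → G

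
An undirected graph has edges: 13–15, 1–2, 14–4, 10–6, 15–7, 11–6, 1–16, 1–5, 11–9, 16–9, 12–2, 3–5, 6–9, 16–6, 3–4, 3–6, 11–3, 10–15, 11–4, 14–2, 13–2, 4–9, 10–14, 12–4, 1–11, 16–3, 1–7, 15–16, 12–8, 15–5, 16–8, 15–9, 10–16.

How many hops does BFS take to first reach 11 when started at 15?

Level 0: 15
Level 1: 5, 7, 9, 10, 13, 16
Level 2: 1, 2, 3, 4, 6, 8, 11, 14
Level 3: 12
11 first appears at level 2.

2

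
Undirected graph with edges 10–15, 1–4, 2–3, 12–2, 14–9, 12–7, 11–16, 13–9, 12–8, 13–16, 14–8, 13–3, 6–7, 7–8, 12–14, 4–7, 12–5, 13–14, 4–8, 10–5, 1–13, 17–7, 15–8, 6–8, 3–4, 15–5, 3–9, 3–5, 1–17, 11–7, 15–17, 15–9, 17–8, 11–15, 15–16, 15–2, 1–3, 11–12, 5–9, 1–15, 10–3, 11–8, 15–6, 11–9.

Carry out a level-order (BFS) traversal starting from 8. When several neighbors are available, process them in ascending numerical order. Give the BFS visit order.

Visit 8; enqueue 4, 6, 7, 11, 12, 14, 15, 17 → queue [4, 6, 7, 11, 12, 14, 15, 17]
Visit 4; enqueue 1, 3 → queue [6, 7, 11, 12, 14, 15, 17, 1, 3]
Visit 6 → queue [7, 11, 12, 14, 15, 17, 1, 3]
Visit 7 → queue [11, 12, 14, 15, 17, 1, 3]
Visit 11; enqueue 9, 16 → queue [12, 14, 15, 17, 1, 3, 9, 16]
Visit 12; enqueue 2, 5 → queue [14, 15, 17, 1, 3, 9, 16, 2, 5]
Visit 14; enqueue 13 → queue [15, 17, 1, 3, 9, 16, 2, 5, 13]
Visit 15; enqueue 10 → queue [17, 1, 3, 9, 16, 2, 5, 13, 10]
Visit 17 → queue [1, 3, 9, 16, 2, 5, 13, 10]
Visit 1 → queue [3, 9, 16, 2, 5, 13, 10]
Visit 3 → queue [9, 16, 2, 5, 13, 10]
Visit 9 → queue [16, 2, 5, 13, 10]
Visit 16 → queue [2, 5, 13, 10]
Visit 2 → queue [5, 13, 10]
Visit 5 → queue [13, 10]
Visit 13 → queue [10]
Visit 10 → queue []

8 4 6 7 11 12 14 15 17 1 3 9 16 2 5 13 10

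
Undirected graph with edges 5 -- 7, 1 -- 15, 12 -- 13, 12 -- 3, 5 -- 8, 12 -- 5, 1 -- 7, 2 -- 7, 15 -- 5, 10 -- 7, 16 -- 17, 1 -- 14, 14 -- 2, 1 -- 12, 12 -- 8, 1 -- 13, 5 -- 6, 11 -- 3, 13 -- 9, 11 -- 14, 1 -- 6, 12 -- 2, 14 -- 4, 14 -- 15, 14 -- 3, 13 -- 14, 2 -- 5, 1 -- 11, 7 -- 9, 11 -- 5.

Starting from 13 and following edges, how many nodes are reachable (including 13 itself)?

15

BFS from 13 visits: 13, 1, 9, 12, 14, 6, 7, 11, 15, 2, 3, 5, 8, 4, 10
Reachable nodes: 15 of 17 total.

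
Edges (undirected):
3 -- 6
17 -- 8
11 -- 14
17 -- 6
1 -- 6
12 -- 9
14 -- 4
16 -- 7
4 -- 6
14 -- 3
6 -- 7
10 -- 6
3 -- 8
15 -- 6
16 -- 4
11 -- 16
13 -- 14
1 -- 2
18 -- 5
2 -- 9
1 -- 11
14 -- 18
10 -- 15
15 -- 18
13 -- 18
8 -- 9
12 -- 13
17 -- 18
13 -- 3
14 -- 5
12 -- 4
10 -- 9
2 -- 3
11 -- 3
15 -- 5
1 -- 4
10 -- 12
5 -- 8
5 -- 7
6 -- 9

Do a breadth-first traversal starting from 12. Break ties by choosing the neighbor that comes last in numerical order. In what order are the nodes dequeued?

Visit 12; enqueue 13, 10, 9, 4 → queue [13, 10, 9, 4]
Visit 13; enqueue 18, 14, 3 → queue [10, 9, 4, 18, 14, 3]
Visit 10; enqueue 15, 6 → queue [9, 4, 18, 14, 3, 15, 6]
Visit 9; enqueue 8, 2 → queue [4, 18, 14, 3, 15, 6, 8, 2]
Visit 4; enqueue 16, 1 → queue [18, 14, 3, 15, 6, 8, 2, 16, 1]
Visit 18; enqueue 17, 5 → queue [14, 3, 15, 6, 8, 2, 16, 1, 17, 5]
Visit 14; enqueue 11 → queue [3, 15, 6, 8, 2, 16, 1, 17, 5, 11]
Visit 3 → queue [15, 6, 8, 2, 16, 1, 17, 5, 11]
Visit 15 → queue [6, 8, 2, 16, 1, 17, 5, 11]
Visit 6; enqueue 7 → queue [8, 2, 16, 1, 17, 5, 11, 7]
Visit 8 → queue [2, 16, 1, 17, 5, 11, 7]
Visit 2 → queue [16, 1, 17, 5, 11, 7]
Visit 16 → queue [1, 17, 5, 11, 7]
Visit 1 → queue [17, 5, 11, 7]
Visit 17 → queue [5, 11, 7]
Visit 5 → queue [11, 7]
Visit 11 → queue [7]
Visit 7 → queue []

12 → 13 → 10 → 9 → 4 → 18 → 14 → 3 → 15 → 6 → 8 → 2 → 16 → 1 → 17 → 5 → 11 → 7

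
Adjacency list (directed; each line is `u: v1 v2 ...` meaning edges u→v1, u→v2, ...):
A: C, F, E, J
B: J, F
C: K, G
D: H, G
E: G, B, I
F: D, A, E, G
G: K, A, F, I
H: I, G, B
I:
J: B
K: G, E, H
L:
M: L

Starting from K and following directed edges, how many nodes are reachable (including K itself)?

11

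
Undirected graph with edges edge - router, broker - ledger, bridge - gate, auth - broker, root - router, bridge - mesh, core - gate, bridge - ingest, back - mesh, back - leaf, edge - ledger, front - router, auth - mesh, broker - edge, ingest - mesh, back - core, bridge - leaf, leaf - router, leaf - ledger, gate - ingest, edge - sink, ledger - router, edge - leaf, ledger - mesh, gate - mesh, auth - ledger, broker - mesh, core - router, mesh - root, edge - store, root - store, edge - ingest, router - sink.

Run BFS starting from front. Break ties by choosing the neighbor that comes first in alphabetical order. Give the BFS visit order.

front -> router -> core -> edge -> leaf -> ledger -> root -> sink -> back -> gate -> broker -> ingest -> store -> bridge -> auth -> mesh

Visit front; enqueue router → queue [router]
Visit router; enqueue core, edge, leaf, ledger, root, sink → queue [core, edge, leaf, ledger, root, sink]
Visit core; enqueue back, gate → queue [edge, leaf, ledger, root, sink, back, gate]
Visit edge; enqueue broker, ingest, store → queue [leaf, ledger, root, sink, back, gate, broker, ingest, store]
Visit leaf; enqueue bridge → queue [ledger, root, sink, back, gate, broker, ingest, store, bridge]
Visit ledger; enqueue auth, mesh → queue [root, sink, back, gate, broker, ingest, store, bridge, auth, mesh]
Visit root → queue [sink, back, gate, broker, ingest, store, bridge, auth, mesh]
Visit sink → queue [back, gate, broker, ingest, store, bridge, auth, mesh]
Visit back → queue [gate, broker, ingest, store, bridge, auth, mesh]
Visit gate → queue [broker, ingest, store, bridge, auth, mesh]
Visit broker → queue [ingest, store, bridge, auth, mesh]
Visit ingest → queue [store, bridge, auth, mesh]
Visit store → queue [bridge, auth, mesh]
Visit bridge → queue [auth, mesh]
Visit auth → queue [mesh]
Visit mesh → queue []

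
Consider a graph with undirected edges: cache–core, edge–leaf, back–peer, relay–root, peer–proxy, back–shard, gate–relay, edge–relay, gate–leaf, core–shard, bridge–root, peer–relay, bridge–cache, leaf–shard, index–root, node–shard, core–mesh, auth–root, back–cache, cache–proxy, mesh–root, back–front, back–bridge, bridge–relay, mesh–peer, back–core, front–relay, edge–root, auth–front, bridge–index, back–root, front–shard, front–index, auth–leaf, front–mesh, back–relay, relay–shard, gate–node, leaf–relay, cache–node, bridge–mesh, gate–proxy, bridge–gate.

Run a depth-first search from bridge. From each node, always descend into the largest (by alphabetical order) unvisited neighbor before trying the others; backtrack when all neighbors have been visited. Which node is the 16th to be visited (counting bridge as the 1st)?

Visit bridge
bridge → root
root → relay
relay → shard
shard → node
node → gate
gate → proxy
proxy → peer
peer → mesh
mesh → front
front → index
front → back
back → core
core → cache
front → auth
auth → leaf
leaf → edge

Visit order: bridge, root, relay, shard, node, gate, proxy, peer, mesh, front, index, back, core, cache, auth, leaf, edge

leaf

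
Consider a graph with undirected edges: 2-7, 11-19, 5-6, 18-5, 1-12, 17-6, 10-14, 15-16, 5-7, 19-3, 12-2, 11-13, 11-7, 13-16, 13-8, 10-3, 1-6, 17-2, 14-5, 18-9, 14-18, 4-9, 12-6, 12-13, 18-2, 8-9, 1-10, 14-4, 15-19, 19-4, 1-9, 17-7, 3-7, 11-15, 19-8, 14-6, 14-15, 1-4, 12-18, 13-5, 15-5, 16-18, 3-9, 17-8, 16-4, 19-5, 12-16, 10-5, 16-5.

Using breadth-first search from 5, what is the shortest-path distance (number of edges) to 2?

2

Level 0: 5
Level 1: 6, 7, 10, 13, 14, 15, 16, 18, 19
Level 2: 1, 2, 3, 4, 8, 9, 11, 12, 17
2 first appears at level 2.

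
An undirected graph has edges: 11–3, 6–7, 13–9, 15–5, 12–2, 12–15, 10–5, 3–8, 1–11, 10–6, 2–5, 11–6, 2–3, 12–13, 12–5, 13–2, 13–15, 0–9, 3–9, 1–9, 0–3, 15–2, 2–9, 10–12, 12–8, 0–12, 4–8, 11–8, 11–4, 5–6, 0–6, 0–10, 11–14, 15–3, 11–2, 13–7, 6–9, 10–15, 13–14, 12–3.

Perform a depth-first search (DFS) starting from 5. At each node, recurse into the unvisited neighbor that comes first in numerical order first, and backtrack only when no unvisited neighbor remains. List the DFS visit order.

5, 2, 3, 0, 6, 7, 13, 9, 1, 11, 4, 8, 12, 10, 15, 14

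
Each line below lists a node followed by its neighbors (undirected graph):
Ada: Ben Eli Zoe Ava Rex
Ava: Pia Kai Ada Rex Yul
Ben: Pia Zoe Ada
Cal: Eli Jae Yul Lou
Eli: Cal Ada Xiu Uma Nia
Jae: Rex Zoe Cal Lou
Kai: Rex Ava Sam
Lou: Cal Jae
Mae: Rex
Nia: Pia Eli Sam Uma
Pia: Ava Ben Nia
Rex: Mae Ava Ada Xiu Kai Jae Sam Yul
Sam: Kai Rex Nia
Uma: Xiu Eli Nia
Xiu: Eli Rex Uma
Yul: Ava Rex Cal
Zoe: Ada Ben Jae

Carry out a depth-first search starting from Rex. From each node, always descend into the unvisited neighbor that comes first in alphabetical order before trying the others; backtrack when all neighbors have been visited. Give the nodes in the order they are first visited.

Rex → Ada → Ava → Kai → Sam → Nia → Eli → Cal → Jae → Lou → Zoe → Ben → Pia → Yul → Uma → Xiu → Mae

Visit Rex
Rex → Ada
Ada → Ava
Ava → Kai
Kai → Sam
Sam → Nia
Nia → Eli
Eli → Cal
Cal → Jae
Jae → Lou
Jae → Zoe
Zoe → Ben
Ben → Pia
Cal → Yul
Eli → Uma
Uma → Xiu
Rex → Mae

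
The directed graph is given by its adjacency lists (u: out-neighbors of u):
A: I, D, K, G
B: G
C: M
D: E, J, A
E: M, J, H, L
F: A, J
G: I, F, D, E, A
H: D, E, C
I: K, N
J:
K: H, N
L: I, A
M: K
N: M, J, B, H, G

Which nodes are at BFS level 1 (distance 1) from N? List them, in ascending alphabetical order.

B, G, H, J, M

Level 0: N
Level 1: B, G, H, J, M
Level 2: A, C, D, E, F, I, K
Level 3: L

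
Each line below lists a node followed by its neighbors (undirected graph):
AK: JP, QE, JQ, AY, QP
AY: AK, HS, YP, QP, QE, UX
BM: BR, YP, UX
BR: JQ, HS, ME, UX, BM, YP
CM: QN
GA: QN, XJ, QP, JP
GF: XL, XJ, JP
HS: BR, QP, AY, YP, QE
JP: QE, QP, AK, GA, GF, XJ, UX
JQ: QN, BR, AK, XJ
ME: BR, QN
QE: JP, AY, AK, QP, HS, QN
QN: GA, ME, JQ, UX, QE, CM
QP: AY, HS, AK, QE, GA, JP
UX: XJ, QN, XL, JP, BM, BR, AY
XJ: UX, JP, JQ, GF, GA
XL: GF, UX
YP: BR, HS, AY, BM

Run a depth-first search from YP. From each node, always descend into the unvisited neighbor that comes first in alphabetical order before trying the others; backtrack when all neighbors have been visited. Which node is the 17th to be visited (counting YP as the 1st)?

QP

Visit YP
YP → AY
AY → AK
AK → JP
JP → GA
GA → QN
QN → CM
QN → JQ
JQ → BR
BR → BM
BM → UX
UX → XJ
XJ → GF
GF → XL
BR → HS
HS → QE
QE → QP
BR → ME

Visit order: YP, AY, AK, JP, GA, QN, CM, JQ, BR, BM, UX, XJ, GF, XL, HS, QE, QP, ME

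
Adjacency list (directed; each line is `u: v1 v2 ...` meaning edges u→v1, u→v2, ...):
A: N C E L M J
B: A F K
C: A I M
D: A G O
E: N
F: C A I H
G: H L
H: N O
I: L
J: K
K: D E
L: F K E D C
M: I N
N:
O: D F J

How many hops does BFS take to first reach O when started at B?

3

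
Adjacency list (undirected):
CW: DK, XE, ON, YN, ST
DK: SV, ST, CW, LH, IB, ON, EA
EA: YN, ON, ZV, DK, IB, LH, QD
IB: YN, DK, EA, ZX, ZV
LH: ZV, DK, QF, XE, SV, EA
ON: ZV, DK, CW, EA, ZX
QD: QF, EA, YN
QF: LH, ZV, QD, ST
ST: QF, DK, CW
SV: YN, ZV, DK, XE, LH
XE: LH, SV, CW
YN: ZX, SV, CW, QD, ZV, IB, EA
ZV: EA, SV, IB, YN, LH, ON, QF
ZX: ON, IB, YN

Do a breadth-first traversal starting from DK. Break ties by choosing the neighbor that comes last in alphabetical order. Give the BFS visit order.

Visit DK; enqueue SV, ST, ON, LH, IB, EA, CW → queue [SV, ST, ON, LH, IB, EA, CW]
Visit SV; enqueue ZV, YN, XE → queue [ST, ON, LH, IB, EA, CW, ZV, YN, XE]
Visit ST; enqueue QF → queue [ON, LH, IB, EA, CW, ZV, YN, XE, QF]
Visit ON; enqueue ZX → queue [LH, IB, EA, CW, ZV, YN, XE, QF, ZX]
Visit LH → queue [IB, EA, CW, ZV, YN, XE, QF, ZX]
Visit IB → queue [EA, CW, ZV, YN, XE, QF, ZX]
Visit EA; enqueue QD → queue [CW, ZV, YN, XE, QF, ZX, QD]
Visit CW → queue [ZV, YN, XE, QF, ZX, QD]
Visit ZV → queue [YN, XE, QF, ZX, QD]
Visit YN → queue [XE, QF, ZX, QD]
Visit XE → queue [QF, ZX, QD]
Visit QF → queue [ZX, QD]
Visit ZX → queue [QD]
Visit QD → queue []

DK, SV, ST, ON, LH, IB, EA, CW, ZV, YN, XE, QF, ZX, QD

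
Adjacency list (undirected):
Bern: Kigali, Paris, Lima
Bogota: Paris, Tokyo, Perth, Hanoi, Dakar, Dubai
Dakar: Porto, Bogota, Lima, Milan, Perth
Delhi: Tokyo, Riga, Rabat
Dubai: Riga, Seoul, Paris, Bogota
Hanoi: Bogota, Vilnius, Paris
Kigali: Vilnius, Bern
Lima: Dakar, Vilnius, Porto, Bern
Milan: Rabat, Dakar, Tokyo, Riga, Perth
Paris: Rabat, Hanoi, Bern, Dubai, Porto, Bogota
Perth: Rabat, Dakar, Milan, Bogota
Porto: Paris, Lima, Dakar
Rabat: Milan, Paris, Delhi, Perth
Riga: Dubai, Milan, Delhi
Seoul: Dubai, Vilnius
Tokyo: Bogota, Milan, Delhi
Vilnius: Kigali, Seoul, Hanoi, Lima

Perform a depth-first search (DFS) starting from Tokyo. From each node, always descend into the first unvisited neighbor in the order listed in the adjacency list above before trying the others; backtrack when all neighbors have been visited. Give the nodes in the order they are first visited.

Tokyo, Bogota, Paris, Rabat, Milan, Dakar, Porto, Lima, Vilnius, Kigali, Bern, Seoul, Dubai, Riga, Delhi, Hanoi, Perth

Visit Tokyo
Tokyo → Bogota
Bogota → Paris
Paris → Rabat
Rabat → Milan
Milan → Dakar
Dakar → Porto
Porto → Lima
Lima → Vilnius
Vilnius → Kigali
Kigali → Bern
Vilnius → Seoul
Seoul → Dubai
Dubai → Riga
Riga → Delhi
Vilnius → Hanoi
Dakar → Perth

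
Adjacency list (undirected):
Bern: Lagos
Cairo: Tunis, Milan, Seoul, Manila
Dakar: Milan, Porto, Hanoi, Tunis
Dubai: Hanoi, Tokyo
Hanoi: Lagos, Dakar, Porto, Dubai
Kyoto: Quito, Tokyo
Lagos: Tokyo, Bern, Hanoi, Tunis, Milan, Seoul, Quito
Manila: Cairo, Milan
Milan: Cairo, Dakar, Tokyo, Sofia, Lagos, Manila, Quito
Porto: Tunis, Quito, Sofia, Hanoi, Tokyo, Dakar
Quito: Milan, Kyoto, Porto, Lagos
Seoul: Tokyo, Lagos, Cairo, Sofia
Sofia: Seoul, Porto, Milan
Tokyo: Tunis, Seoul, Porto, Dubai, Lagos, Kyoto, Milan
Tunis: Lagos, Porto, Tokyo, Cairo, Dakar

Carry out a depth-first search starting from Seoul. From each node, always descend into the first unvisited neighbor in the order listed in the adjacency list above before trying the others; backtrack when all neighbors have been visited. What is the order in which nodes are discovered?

Visit Seoul
Seoul → Tokyo
Tokyo → Tunis
Tunis → Lagos
Lagos → Bern
Lagos → Hanoi
Hanoi → Dakar
Dakar → Milan
Milan → Cairo
Cairo → Manila
Milan → Sofia
Sofia → Porto
Porto → Quito
Quito → Kyoto
Hanoi → Dubai

Seoul, Tokyo, Tunis, Lagos, Bern, Hanoi, Dakar, Milan, Cairo, Manila, Sofia, Porto, Quito, Kyoto, Dubai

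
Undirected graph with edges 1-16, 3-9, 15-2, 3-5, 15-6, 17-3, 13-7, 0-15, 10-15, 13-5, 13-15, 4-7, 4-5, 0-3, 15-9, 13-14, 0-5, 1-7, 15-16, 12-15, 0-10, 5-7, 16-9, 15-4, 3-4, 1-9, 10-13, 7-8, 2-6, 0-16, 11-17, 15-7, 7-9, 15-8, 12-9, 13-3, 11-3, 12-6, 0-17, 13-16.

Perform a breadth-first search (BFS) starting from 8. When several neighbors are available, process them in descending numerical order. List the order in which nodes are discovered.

8, 15, 7, 16, 13, 12, 10, 9, 6, 4, 2, 0, 5, 1, 14, 3, 17, 11

Visit 8; enqueue 15, 7 → queue [15, 7]
Visit 15; enqueue 16, 13, 12, 10, 9, 6, 4, 2, 0 → queue [7, 16, 13, 12, 10, 9, 6, 4, 2, 0]
Visit 7; enqueue 5, 1 → queue [16, 13, 12, 10, 9, 6, 4, 2, 0, 5, 1]
Visit 16 → queue [13, 12, 10, 9, 6, 4, 2, 0, 5, 1]
Visit 13; enqueue 14, 3 → queue [12, 10, 9, 6, 4, 2, 0, 5, 1, 14, 3]
Visit 12 → queue [10, 9, 6, 4, 2, 0, 5, 1, 14, 3]
Visit 10 → queue [9, 6, 4, 2, 0, 5, 1, 14, 3]
Visit 9 → queue [6, 4, 2, 0, 5, 1, 14, 3]
Visit 6 → queue [4, 2, 0, 5, 1, 14, 3]
Visit 4 → queue [2, 0, 5, 1, 14, 3]
Visit 2 → queue [0, 5, 1, 14, 3]
Visit 0; enqueue 17 → queue [5, 1, 14, 3, 17]
Visit 5 → queue [1, 14, 3, 17]
Visit 1 → queue [14, 3, 17]
Visit 14 → queue [3, 17]
Visit 3; enqueue 11 → queue [17, 11]
Visit 17 → queue [11]
Visit 11 → queue []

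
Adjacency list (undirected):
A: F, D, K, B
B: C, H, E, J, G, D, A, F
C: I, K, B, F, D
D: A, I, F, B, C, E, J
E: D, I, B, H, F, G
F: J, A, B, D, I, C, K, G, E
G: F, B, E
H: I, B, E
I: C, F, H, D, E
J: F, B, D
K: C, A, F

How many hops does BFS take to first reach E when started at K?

Level 0: K
Level 1: A, C, F
Level 2: B, D, E, G, I, J
Level 3: H
E first appears at level 2.

2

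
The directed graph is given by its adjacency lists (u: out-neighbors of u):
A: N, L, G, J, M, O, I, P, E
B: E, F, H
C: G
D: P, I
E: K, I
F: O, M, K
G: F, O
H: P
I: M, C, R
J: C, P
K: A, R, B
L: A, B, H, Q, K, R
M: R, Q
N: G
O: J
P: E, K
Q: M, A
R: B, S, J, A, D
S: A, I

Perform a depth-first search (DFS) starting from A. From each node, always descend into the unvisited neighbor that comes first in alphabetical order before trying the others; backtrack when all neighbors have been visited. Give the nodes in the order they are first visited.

Visit A
A → E
E → I
I → C
C → G
G → F
F → K
K → B
B → H
H → P
K → R
R → D
R → J
R → S
F → M
M → Q
F → O
A → L
A → N

A E I C G F K B H P R D J S M Q O L N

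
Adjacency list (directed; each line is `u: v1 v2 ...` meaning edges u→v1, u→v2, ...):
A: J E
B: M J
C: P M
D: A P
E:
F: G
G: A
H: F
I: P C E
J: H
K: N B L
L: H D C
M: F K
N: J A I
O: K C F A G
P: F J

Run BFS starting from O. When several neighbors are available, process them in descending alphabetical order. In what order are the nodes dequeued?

O → K → G → F → C → A → N → L → B → P → M → J → E → I → H → D

Visit O; enqueue K, G, F, C, A → queue [K, G, F, C, A]
Visit K; enqueue N, L, B → queue [G, F, C, A, N, L, B]
Visit G → queue [F, C, A, N, L, B]
Visit F → queue [C, A, N, L, B]
Visit C; enqueue P, M → queue [A, N, L, B, P, M]
Visit A; enqueue J, E → queue [N, L, B, P, M, J, E]
Visit N; enqueue I → queue [L, B, P, M, J, E, I]
Visit L; enqueue H, D → queue [B, P, M, J, E, I, H, D]
Visit B → queue [P, M, J, E, I, H, D]
Visit P → queue [M, J, E, I, H, D]
Visit M → queue [J, E, I, H, D]
Visit J → queue [E, I, H, D]
Visit E → queue [I, H, D]
Visit I → queue [H, D]
Visit H → queue [D]
Visit D → queue []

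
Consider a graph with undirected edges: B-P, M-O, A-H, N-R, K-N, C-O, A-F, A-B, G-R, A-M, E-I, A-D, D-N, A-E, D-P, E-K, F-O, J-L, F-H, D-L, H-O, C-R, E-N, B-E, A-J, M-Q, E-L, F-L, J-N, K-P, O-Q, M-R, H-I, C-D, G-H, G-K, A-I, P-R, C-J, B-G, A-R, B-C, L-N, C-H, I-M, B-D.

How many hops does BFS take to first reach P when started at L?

2

Level 0: L
Level 1: D, E, F, J, N
Level 2: A, B, C, H, I, K, O, P, R
Level 3: G, M, Q
P first appears at level 2.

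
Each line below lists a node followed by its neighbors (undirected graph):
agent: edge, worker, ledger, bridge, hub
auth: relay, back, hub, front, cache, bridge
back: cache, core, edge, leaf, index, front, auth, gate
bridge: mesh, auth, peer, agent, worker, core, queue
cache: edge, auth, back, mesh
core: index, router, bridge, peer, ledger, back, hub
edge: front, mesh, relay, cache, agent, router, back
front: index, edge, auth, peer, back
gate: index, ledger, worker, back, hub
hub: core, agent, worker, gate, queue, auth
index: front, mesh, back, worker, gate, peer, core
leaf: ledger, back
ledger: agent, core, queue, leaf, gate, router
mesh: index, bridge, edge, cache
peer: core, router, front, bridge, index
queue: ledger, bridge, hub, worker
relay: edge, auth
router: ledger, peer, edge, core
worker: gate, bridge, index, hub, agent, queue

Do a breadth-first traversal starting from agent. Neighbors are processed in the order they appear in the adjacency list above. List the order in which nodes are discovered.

Visit agent; enqueue edge, worker, ledger, bridge, hub → queue [edge, worker, ledger, bridge, hub]
Visit edge; enqueue front, mesh, relay, cache, router, back → queue [worker, ledger, bridge, hub, front, mesh, relay, cache, router, back]
Visit worker; enqueue gate, index, queue → queue [ledger, bridge, hub, front, mesh, relay, cache, router, back, gate, index, queue]
Visit ledger; enqueue core, leaf → queue [bridge, hub, front, mesh, relay, cache, router, back, gate, index, queue, core, leaf]
Visit bridge; enqueue auth, peer → queue [hub, front, mesh, relay, cache, router, back, gate, index, queue, core, leaf, auth, peer]
Visit hub → queue [front, mesh, relay, cache, router, back, gate, index, queue, core, leaf, auth, peer]
Visit front → queue [mesh, relay, cache, router, back, gate, index, queue, core, leaf, auth, peer]
Visit mesh → queue [relay, cache, router, back, gate, index, queue, core, leaf, auth, peer]
Visit relay → queue [cache, router, back, gate, index, queue, core, leaf, auth, peer]
Visit cache → queue [router, back, gate, index, queue, core, leaf, auth, peer]
Visit router → queue [back, gate, index, queue, core, leaf, auth, peer]
Visit back → queue [gate, index, queue, core, leaf, auth, peer]
Visit gate → queue [index, queue, core, leaf, auth, peer]
Visit index → queue [queue, core, leaf, auth, peer]
Visit queue → queue [core, leaf, auth, peer]
Visit core → queue [leaf, auth, peer]
Visit leaf → queue [auth, peer]
Visit auth → queue [peer]
Visit peer → queue []

agent, edge, worker, ledger, bridge, hub, front, mesh, relay, cache, router, back, gate, index, queue, core, leaf, auth, peer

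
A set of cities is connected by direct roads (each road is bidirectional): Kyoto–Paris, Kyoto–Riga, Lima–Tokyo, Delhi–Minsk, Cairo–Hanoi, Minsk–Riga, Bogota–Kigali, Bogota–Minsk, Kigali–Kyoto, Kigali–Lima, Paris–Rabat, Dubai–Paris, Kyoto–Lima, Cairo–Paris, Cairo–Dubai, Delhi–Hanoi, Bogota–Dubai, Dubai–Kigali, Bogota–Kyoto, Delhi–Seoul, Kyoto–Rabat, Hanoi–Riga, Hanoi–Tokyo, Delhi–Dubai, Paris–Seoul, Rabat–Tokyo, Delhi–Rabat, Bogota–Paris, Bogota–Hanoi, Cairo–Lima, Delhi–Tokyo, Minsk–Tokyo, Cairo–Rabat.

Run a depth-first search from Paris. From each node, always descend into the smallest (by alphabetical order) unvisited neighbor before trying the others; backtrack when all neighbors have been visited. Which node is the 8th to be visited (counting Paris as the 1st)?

Visit Paris
Paris → Bogota
Bogota → Dubai
Dubai → Cairo
Cairo → Hanoi
Hanoi → Delhi
Delhi → Minsk
Minsk → Riga
Riga → Kyoto
Kyoto → Kigali
Kigali → Lima
Lima → Tokyo
Tokyo → Rabat
Delhi → Seoul

Visit order: Paris, Bogota, Dubai, Cairo, Hanoi, Delhi, Minsk, Riga, Kyoto, Kigali, Lima, Tokyo, Rabat, Seoul

Riga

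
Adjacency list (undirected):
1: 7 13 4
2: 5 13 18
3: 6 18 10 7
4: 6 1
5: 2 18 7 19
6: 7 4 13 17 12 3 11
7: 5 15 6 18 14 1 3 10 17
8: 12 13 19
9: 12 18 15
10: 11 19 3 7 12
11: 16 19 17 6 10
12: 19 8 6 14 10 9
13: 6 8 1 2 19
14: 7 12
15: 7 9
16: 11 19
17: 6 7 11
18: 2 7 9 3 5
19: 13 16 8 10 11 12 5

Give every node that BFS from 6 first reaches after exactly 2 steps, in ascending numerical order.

Level 0: 6
Level 1: 3, 4, 7, 11, 12, 13, 17
Level 2: 1, 2, 5, 8, 9, 10, 14, 15, 16, 18, 19

1, 2, 5, 8, 9, 10, 14, 15, 16, 18, 19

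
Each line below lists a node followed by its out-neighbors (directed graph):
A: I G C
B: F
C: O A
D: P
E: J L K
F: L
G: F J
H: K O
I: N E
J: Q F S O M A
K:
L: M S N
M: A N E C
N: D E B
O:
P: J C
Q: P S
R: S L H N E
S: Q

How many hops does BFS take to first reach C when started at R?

3

Level 0: R
Level 1: E, H, L, N, S
Level 2: B, D, J, K, M, O, Q
Level 3: A, C, F, P
Level 4: G, I
C first appears at level 3.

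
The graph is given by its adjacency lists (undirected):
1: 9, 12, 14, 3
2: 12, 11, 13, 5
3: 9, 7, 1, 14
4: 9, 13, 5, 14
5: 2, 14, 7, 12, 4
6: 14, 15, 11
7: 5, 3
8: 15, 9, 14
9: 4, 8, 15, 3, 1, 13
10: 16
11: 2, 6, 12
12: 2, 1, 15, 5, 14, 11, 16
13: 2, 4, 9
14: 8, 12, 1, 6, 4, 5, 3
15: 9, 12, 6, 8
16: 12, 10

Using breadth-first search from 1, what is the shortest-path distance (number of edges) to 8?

Level 0: 1
Level 1: 3, 9, 12, 14
Level 2: 2, 4, 5, 6, 7, 8, 11, 13, 15, 16
Level 3: 10
8 first appears at level 2.

2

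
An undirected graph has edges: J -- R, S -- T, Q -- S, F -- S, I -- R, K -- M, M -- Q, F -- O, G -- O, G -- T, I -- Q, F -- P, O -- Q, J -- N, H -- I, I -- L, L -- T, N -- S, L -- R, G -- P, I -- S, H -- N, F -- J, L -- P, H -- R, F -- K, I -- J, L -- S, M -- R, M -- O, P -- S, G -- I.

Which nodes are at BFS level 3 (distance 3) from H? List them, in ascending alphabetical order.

Level 0: H
Level 1: I, N, R
Level 2: G, J, L, M, Q, S
Level 3: F, K, O, P, T

F, K, O, P, T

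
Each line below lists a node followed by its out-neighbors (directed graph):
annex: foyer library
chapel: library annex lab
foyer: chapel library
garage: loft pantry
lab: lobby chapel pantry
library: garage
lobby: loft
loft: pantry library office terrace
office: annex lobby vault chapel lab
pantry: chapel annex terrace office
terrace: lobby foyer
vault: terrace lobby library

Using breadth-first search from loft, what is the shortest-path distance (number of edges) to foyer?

Level 0: loft
Level 1: library, office, pantry, terrace
Level 2: annex, chapel, foyer, garage, lab, lobby, vault
foyer first appears at level 2.

2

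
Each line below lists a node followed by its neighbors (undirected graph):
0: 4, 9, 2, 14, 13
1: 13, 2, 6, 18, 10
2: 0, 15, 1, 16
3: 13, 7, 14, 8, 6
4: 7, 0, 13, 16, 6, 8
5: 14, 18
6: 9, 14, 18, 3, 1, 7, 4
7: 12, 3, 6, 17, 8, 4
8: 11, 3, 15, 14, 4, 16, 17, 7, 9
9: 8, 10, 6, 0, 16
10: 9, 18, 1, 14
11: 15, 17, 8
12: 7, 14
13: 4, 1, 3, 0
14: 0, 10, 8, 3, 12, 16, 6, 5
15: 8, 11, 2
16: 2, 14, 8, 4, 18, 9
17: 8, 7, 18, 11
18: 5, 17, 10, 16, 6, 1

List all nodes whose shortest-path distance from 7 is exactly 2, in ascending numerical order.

Level 0: 7
Level 1: 3, 4, 6, 8, 12, 17
Level 2: 0, 1, 9, 11, 13, 14, 15, 16, 18
Level 3: 2, 5, 10

0, 1, 9, 11, 13, 14, 15, 16, 18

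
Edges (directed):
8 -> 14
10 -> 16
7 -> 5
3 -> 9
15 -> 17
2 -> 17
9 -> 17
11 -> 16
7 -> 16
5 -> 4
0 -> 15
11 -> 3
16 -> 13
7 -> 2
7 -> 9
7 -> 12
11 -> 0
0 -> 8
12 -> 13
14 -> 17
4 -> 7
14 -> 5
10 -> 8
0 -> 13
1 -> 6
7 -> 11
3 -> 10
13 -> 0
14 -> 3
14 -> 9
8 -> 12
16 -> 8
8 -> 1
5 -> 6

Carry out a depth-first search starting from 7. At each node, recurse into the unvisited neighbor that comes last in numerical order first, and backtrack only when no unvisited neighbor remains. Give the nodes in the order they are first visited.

7 -> 16 -> 13 -> 0 -> 15 -> 17 -> 8 -> 14 -> 9 -> 5 -> 6 -> 4 -> 3 -> 10 -> 12 -> 1 -> 11 -> 2

Visit 7
7 → 16
16 → 13
13 → 0
0 → 15
15 → 17
0 → 8
8 → 14
14 → 9
14 → 5
5 → 6
5 → 4
14 → 3
3 → 10
8 → 12
8 → 1
7 → 11
7 → 2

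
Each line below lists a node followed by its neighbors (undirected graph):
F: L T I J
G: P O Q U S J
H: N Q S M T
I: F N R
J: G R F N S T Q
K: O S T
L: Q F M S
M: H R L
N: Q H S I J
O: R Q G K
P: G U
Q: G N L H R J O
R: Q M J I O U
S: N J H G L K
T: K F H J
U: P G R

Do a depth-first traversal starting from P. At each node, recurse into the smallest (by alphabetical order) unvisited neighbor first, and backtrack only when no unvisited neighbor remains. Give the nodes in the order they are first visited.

Visit P
P → G
G → J
J → F
F → I
I → N
N → H
H → M
M → L
L → Q
Q → O
O → K
K → S
K → T
O → R
R → U

P -> G -> J -> F -> I -> N -> H -> M -> L -> Q -> O -> K -> S -> T -> R -> U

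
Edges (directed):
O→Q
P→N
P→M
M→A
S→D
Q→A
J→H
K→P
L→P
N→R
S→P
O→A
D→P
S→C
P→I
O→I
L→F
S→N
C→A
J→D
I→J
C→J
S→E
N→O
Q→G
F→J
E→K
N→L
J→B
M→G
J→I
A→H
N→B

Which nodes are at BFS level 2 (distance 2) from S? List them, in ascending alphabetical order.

Level 0: S
Level 1: C, D, E, N, P
Level 2: A, B, I, J, K, L, M, O, R
Level 3: F, G, H, Q

A, B, I, J, K, L, M, O, R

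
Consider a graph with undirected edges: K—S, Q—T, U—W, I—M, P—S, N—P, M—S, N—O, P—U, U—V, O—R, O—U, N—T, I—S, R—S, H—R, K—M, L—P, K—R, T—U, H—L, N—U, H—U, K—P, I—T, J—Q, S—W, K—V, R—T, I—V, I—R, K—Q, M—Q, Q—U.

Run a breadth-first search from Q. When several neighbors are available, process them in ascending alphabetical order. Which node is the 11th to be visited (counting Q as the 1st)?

I

Visit Q; enqueue J, K, M, T, U → queue [J, K, M, T, U]
Visit J → queue [K, M, T, U]
Visit K; enqueue P, R, S, V → queue [M, T, U, P, R, S, V]
Visit M; enqueue I → queue [T, U, P, R, S, V, I]
Visit T; enqueue N → queue [U, P, R, S, V, I, N]
Visit U; enqueue H, O, W → queue [P, R, S, V, I, N, H, O, W]
Visit P; enqueue L → queue [R, S, V, I, N, H, O, W, L]
Visit R → queue [S, V, I, N, H, O, W, L]
Visit S → queue [V, I, N, H, O, W, L]
Visit V → queue [I, N, H, O, W, L]
Visit I → queue [N, H, O, W, L]
Visit N → queue [H, O, W, L]
Visit H → queue [O, W, L]
Visit O → queue [W, L]
Visit W → queue [L]
Visit L → queue []

Visit order: Q, J, K, M, T, U, P, R, S, V, I, N, H, O, W, L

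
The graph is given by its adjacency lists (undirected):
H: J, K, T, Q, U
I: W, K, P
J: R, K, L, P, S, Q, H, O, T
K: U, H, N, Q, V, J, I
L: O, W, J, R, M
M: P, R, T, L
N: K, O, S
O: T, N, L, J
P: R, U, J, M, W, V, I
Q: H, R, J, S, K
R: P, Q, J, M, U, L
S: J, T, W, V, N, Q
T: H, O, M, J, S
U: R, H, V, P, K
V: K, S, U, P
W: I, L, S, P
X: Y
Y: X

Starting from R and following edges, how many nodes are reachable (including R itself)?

16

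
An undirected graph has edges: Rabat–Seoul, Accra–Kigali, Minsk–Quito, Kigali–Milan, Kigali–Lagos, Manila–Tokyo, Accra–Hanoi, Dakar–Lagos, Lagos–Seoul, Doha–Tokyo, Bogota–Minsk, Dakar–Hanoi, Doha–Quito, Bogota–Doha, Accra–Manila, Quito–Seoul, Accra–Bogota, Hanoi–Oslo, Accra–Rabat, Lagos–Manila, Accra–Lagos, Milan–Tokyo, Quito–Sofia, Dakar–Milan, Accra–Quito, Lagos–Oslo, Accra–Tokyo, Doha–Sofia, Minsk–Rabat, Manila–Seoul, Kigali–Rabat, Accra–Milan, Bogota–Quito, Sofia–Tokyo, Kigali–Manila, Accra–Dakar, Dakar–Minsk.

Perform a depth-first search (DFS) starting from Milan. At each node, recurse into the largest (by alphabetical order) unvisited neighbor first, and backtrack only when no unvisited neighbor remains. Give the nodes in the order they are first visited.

Milan, Tokyo, Sofia, Quito, Seoul, Rabat, Minsk, Dakar, Lagos, Oslo, Hanoi, Accra, Manila, Kigali, Bogota, Doha

Visit Milan
Milan → Tokyo
Tokyo → Sofia
Sofia → Quito
Quito → Seoul
Seoul → Rabat
Rabat → Minsk
Minsk → Dakar
Dakar → Lagos
Lagos → Oslo
Oslo → Hanoi
Hanoi → Accra
Accra → Manila
Manila → Kigali
Accra → Bogota
Bogota → Doha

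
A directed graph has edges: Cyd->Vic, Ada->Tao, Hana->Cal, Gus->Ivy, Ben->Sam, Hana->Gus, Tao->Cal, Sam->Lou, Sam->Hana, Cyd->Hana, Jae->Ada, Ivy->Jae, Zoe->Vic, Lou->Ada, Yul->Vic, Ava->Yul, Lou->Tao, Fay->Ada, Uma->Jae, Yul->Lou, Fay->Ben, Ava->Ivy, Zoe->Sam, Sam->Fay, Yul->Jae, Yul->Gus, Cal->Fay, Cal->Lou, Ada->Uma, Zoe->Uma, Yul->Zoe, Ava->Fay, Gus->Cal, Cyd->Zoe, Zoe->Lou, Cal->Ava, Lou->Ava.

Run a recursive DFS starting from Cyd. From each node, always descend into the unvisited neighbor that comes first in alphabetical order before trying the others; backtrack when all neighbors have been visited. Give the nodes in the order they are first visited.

Cyd Hana Cal Ava Fay Ada Tao Uma Jae Ben Sam Lou Ivy Yul Gus Vic Zoe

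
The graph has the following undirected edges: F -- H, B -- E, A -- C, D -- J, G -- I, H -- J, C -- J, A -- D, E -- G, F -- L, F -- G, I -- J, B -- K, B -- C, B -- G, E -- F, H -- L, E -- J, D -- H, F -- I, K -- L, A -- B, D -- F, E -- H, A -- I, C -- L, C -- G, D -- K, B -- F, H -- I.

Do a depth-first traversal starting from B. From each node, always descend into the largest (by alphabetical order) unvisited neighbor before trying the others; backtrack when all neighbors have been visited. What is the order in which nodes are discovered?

B, K, L, H, J, I, G, F, E, D, A, C

Visit B
B → K
K → L
L → H
H → J
J → I
I → G
G → F
F → E
F → D
D → A
A → C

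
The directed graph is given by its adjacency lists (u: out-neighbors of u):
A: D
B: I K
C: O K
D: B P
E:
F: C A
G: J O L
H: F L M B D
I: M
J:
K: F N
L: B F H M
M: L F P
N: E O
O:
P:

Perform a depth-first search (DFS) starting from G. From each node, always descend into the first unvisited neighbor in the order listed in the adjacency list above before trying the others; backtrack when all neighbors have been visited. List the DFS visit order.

G → J → O → L → B → I → M → F → C → K → N → E → A → D → P → H

Visit G
G → J
G → O
G → L
L → B
B → I
I → M
M → F
F → C
C → K
K → N
N → E
F → A
A → D
D → P
L → H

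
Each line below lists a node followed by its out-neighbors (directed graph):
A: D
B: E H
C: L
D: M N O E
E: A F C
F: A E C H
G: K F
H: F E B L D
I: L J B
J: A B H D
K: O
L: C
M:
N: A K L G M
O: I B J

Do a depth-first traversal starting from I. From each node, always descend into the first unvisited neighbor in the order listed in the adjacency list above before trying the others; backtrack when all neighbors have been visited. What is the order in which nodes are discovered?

Visit I
I → L
L → C
I → J
J → A
A → D
D → M
D → N
N → K
K → O
O → B
B → E
E → F
F → H
N → G

I, L, C, J, A, D, M, N, K, O, B, E, F, H, G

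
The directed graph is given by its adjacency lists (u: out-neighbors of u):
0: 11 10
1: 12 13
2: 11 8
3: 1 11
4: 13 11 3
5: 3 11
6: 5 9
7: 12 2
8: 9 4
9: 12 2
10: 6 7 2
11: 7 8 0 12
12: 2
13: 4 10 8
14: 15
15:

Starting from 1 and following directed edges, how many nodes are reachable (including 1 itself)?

14

BFS from 1 visits: 1, 12, 13, 2, 4, 8, 10, 11, 3, 9, 6, 7, 0, 5
Reachable nodes: 14 of 16 total.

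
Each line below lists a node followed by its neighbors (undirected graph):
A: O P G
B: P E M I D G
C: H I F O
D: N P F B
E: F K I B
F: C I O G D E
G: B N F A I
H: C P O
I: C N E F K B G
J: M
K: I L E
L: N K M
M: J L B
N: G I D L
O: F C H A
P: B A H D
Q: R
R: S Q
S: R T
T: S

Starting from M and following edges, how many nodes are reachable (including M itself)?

BFS from M visits: M, J, L, B, N, K, P, E, I, D, G, A, H, F, C, O
Reachable nodes: 16 of 20 total.

16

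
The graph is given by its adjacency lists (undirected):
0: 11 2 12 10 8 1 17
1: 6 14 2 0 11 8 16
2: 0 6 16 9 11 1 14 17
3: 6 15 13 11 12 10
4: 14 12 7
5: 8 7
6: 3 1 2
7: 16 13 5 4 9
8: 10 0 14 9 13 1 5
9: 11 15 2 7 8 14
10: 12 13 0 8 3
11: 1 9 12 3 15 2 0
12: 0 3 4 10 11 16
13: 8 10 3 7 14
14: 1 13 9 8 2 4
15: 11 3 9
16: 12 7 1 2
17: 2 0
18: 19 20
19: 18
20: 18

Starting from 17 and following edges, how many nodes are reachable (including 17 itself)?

BFS from 17 visits: 17, 2, 0, 6, 16, 9, 11, 1, 14, 12, 10, 8, 3, 7, 15, 13, 4, 5
Reachable nodes: 18 of 21 total.

18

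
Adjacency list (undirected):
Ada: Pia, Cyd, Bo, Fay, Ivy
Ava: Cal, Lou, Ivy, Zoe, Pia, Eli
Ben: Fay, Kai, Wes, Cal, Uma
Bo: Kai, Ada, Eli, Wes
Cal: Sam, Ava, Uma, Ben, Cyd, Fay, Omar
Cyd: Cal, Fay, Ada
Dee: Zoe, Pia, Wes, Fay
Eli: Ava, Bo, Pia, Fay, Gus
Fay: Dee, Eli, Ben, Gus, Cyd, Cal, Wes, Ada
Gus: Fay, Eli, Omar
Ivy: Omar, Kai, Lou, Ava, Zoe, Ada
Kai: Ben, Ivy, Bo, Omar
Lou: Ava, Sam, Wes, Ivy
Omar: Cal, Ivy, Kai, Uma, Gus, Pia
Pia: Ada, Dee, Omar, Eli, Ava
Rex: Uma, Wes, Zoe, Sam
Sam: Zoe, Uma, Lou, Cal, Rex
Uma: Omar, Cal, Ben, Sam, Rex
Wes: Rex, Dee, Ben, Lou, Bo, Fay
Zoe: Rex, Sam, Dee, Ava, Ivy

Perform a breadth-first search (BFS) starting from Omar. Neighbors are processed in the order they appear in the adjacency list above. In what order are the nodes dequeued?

Visit Omar; enqueue Cal, Ivy, Kai, Uma, Gus, Pia → queue [Cal, Ivy, Kai, Uma, Gus, Pia]
Visit Cal; enqueue Sam, Ava, Ben, Cyd, Fay → queue [Ivy, Kai, Uma, Gus, Pia, Sam, Ava, Ben, Cyd, Fay]
Visit Ivy; enqueue Lou, Zoe, Ada → queue [Kai, Uma, Gus, Pia, Sam, Ava, Ben, Cyd, Fay, Lou, Zoe, Ada]
Visit Kai; enqueue Bo → queue [Uma, Gus, Pia, Sam, Ava, Ben, Cyd, Fay, Lou, Zoe, Ada, Bo]
Visit Uma; enqueue Rex → queue [Gus, Pia, Sam, Ava, Ben, Cyd, Fay, Lou, Zoe, Ada, Bo, Rex]
Visit Gus; enqueue Eli → queue [Pia, Sam, Ava, Ben, Cyd, Fay, Lou, Zoe, Ada, Bo, Rex, Eli]
Visit Pia; enqueue Dee → queue [Sam, Ava, Ben, Cyd, Fay, Lou, Zoe, Ada, Bo, Rex, Eli, Dee]
Visit Sam → queue [Ava, Ben, Cyd, Fay, Lou, Zoe, Ada, Bo, Rex, Eli, Dee]
Visit Ava → queue [Ben, Cyd, Fay, Lou, Zoe, Ada, Bo, Rex, Eli, Dee]
Visit Ben; enqueue Wes → queue [Cyd, Fay, Lou, Zoe, Ada, Bo, Rex, Eli, Dee, Wes]
Visit Cyd → queue [Fay, Lou, Zoe, Ada, Bo, Rex, Eli, Dee, Wes]
Visit Fay → queue [Lou, Zoe, Ada, Bo, Rex, Eli, Dee, Wes]
Visit Lou → queue [Zoe, Ada, Bo, Rex, Eli, Dee, Wes]
Visit Zoe → queue [Ada, Bo, Rex, Eli, Dee, Wes]
Visit Ada → queue [Bo, Rex, Eli, Dee, Wes]
Visit Bo → queue [Rex, Eli, Dee, Wes]
Visit Rex → queue [Eli, Dee, Wes]
Visit Eli → queue [Dee, Wes]
Visit Dee → queue [Wes]
Visit Wes → queue []

Omar -> Cal -> Ivy -> Kai -> Uma -> Gus -> Pia -> Sam -> Ava -> Ben -> Cyd -> Fay -> Lou -> Zoe -> Ada -> Bo -> Rex -> Eli -> Dee -> Wes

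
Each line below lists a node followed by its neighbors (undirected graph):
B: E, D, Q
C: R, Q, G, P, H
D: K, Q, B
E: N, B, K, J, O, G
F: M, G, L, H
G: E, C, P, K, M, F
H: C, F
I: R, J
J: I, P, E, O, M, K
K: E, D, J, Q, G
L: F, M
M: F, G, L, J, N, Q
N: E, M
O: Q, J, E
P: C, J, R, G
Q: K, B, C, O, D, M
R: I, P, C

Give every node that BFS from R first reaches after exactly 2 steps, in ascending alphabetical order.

Level 0: R
Level 1: C, I, P
Level 2: G, H, J, Q
Level 3: B, D, E, F, K, M, O
Level 4: L, N

G, H, J, Q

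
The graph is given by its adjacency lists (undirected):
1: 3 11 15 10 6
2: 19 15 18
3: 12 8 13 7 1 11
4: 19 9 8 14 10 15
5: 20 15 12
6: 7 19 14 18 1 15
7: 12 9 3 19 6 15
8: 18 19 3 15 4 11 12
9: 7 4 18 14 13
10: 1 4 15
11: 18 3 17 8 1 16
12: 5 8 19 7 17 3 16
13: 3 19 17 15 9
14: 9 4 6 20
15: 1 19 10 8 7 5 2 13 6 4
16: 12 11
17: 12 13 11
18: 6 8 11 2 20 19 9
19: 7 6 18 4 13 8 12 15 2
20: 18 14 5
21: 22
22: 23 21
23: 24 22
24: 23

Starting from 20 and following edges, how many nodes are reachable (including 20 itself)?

BFS from 20 visits: 20, 18, 14, 5, 19, 11, 9, 8, 6, 2, 4, 15, 12, 13, 7, 17, 16, 3, 1, 10
Reachable nodes: 20 of 24 total.

20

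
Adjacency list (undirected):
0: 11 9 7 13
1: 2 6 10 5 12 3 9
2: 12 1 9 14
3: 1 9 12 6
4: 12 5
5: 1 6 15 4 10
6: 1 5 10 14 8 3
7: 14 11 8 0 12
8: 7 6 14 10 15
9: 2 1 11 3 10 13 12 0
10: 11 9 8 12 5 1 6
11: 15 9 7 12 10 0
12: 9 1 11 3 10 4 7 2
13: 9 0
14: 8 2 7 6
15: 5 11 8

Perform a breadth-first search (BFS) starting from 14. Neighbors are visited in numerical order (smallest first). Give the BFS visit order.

14, 2, 6, 7, 8, 1, 9, 12, 3, 5, 10, 0, 11, 15, 13, 4

Visit 14; enqueue 2, 6, 7, 8 → queue [2, 6, 7, 8]
Visit 2; enqueue 1, 9, 12 → queue [6, 7, 8, 1, 9, 12]
Visit 6; enqueue 3, 5, 10 → queue [7, 8, 1, 9, 12, 3, 5, 10]
Visit 7; enqueue 0, 11 → queue [8, 1, 9, 12, 3, 5, 10, 0, 11]
Visit 8; enqueue 15 → queue [1, 9, 12, 3, 5, 10, 0, 11, 15]
Visit 1 → queue [9, 12, 3, 5, 10, 0, 11, 15]
Visit 9; enqueue 13 → queue [12, 3, 5, 10, 0, 11, 15, 13]
Visit 12; enqueue 4 → queue [3, 5, 10, 0, 11, 15, 13, 4]
Visit 3 → queue [5, 10, 0, 11, 15, 13, 4]
Visit 5 → queue [10, 0, 11, 15, 13, 4]
Visit 10 → queue [0, 11, 15, 13, 4]
Visit 0 → queue [11, 15, 13, 4]
Visit 11 → queue [15, 13, 4]
Visit 15 → queue [13, 4]
Visit 13 → queue [4]
Visit 4 → queue []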